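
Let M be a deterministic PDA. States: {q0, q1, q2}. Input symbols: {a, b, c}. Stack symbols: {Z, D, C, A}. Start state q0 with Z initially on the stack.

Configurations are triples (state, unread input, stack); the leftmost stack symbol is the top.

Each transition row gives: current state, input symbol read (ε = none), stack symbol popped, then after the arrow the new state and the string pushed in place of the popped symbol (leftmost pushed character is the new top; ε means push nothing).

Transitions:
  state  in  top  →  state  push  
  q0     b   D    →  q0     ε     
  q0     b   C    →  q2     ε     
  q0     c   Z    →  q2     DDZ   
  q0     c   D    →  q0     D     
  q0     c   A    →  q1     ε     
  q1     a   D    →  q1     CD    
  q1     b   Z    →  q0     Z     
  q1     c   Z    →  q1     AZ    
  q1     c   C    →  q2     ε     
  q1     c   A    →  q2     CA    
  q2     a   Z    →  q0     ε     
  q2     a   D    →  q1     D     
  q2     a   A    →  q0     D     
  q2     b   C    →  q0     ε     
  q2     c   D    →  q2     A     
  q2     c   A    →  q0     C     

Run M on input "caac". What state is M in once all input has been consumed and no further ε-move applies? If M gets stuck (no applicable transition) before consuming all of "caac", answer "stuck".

q2

(q0, caac, Z)
  read c, top Z: go to q2, push DDZ → (q2, aac, DDZ)
  read a, top D: go to q1, push D → (q1, ac, DDZ)
  read a, top D: go to q1, push CD → (q1, c, CDDZ)
  read c, top C: go to q2, push ε → (q2, ε, DDZ)
All input consumed; M is in state q2.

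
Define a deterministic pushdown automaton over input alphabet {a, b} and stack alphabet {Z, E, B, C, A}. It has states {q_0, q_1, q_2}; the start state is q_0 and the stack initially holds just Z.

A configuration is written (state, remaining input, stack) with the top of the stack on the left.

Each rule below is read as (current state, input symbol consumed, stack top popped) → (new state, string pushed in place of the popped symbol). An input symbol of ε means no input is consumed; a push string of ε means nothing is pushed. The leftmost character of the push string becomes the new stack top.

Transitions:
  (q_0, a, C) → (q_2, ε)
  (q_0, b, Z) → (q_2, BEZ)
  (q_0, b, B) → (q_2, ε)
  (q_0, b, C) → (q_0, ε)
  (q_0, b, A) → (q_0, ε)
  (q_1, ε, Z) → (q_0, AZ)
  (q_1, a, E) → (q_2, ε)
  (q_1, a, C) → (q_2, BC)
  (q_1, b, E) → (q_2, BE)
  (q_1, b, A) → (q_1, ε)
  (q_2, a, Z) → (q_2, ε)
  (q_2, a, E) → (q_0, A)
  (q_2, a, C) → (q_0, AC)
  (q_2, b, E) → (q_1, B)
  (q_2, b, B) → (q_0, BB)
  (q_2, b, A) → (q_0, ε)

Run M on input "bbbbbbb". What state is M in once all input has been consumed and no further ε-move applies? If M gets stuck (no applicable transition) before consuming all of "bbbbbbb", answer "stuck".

q_2

(q_0, bbbbbbb, Z)
  read b, top Z: go to q_2, push BEZ → (q_2, bbbbbb, BEZ)
  read b, top B: go to q_0, push BB → (q_0, bbbbb, BBEZ)
  read b, top B: go to q_2, push ε → (q_2, bbbb, BEZ)
  read b, top B: go to q_0, push BB → (q_0, bbb, BBEZ)
  read b, top B: go to q_2, push ε → (q_2, bb, BEZ)
  read b, top B: go to q_0, push BB → (q_0, b, BBEZ)
  read b, top B: go to q_2, push ε → (q_2, ε, BEZ)
All input consumed; M is in state q_2.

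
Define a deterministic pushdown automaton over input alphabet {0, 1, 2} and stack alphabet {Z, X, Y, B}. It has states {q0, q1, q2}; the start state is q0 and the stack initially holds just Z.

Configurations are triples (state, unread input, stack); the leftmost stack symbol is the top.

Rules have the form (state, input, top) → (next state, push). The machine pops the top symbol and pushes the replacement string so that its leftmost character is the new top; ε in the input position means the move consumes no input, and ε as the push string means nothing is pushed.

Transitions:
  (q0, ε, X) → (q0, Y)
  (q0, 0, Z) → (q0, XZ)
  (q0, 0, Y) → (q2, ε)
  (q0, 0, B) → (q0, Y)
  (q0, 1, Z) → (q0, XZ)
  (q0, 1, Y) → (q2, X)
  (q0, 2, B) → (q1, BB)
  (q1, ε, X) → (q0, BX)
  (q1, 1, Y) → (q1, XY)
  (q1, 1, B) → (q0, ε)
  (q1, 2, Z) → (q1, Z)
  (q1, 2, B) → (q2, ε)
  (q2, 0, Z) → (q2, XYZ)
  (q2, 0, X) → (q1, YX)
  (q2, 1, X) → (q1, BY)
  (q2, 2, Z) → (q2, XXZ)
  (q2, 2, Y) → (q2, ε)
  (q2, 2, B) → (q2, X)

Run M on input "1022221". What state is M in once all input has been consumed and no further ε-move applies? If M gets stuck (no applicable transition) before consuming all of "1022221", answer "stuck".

(q0, 1022221, Z)
  read 1, top Z: go to q0, push XZ → (q0, 022221, XZ)
  ε-move, top X: go to q0, push Y → (q0, 022221, YZ)
  read 0, top Y: go to q2, push ε → (q2, 22221, Z)
  read 2, top Z: go to q2, push XXZ → (q2, 2221, XXZ)
No transition for (q2, 2, top X); M blocks with input 2221 remaining.

stuck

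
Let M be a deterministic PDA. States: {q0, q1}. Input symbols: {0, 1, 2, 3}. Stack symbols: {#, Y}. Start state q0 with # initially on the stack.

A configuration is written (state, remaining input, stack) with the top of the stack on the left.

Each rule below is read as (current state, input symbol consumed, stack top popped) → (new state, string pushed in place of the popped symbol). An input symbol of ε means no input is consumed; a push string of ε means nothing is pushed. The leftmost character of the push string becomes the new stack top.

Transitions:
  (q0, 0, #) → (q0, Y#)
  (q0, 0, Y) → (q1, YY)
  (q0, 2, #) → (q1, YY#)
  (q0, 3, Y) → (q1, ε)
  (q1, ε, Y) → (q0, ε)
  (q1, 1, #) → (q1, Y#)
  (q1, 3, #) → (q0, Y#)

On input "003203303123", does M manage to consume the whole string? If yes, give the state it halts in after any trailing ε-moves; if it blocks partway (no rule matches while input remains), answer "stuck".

(q0, 003203303123, #)
  read 0, top #: go to q0, push Y# → (q0, 03203303123, Y#)
  read 0, top Y: go to q1, push YY → (q1, 3203303123, YY#)
  ε-move, top Y: go to q0, push ε → (q0, 3203303123, Y#)
  read 3, top Y: go to q1, push ε → (q1, 203303123, #)
No transition for (q1, 2, top #); M blocks with input 203303123 remaining.

stuck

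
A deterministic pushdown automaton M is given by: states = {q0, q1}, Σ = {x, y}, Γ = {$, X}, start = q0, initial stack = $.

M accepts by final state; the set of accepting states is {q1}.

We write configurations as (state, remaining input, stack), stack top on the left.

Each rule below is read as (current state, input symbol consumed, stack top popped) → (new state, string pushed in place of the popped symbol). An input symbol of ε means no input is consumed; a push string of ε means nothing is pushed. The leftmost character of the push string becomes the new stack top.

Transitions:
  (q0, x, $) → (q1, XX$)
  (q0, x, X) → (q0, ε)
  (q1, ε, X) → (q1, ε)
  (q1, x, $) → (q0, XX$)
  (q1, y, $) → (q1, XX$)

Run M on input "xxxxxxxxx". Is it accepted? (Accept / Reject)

(q0, xxxxxxxxx, $)
  read x, top $: go to q1, push XX$ → (q1, xxxxxxxx, XX$)
  ε-move, top X: go to q1, push ε → (q1, xxxxxxxx, X$)
  ε-move, top X: go to q1, push ε → (q1, xxxxxxxx, $)
  read x, top $: go to q0, push XX$ → (q0, xxxxxxx, XX$)
  read x, top X: go to q0, push ε → (q0, xxxxxx, X$)
  read x, top X: go to q0, push ε → (q0, xxxxx, $)
  read x, top $: go to q1, push XX$ → (q1, xxxx, XX$)
  ε-move, top X: go to q1, push ε → (q1, xxxx, X$)
  ε-move, top X: go to q1, push ε → (q1, xxxx, $)
  read x, top $: go to q0, push XX$ → (q0, xxx, XX$)
  read x, top X: go to q0, push ε → (q0, xx, X$)
  read x, top X: go to q0, push ε → (q0, x, $)
  read x, top $: go to q1, push XX$ → (q1, ε, XX$)
All input consumed; state q1 ∈ F.

Accept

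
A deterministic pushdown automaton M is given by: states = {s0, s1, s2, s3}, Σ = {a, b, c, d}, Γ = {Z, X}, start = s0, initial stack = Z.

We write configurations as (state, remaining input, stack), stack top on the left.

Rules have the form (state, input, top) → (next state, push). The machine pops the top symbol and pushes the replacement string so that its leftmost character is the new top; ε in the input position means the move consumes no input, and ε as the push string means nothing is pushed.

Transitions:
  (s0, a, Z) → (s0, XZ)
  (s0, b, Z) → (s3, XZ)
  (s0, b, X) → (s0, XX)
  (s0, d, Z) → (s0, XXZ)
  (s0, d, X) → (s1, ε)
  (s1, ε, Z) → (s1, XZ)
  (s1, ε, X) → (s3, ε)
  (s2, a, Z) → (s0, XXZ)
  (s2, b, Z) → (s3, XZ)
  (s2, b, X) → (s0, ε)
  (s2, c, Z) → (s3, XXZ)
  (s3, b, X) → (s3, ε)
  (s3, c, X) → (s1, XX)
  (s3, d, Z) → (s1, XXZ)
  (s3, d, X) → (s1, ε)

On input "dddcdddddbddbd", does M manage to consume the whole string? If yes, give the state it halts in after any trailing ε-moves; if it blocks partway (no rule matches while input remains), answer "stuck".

(s0, dddcdddddbddbd, Z)
  read d, top Z: go to s0, push XXZ → (s0, ddcdddddbddbd, XXZ)
  read d, top X: go to s1, push ε → (s1, dcdddddbddbd, XZ)
  ε-move, top X: go to s3, push ε → (s3, dcdddddbddbd, Z)
  read d, top Z: go to s1, push XXZ → (s1, cdddddbddbd, XXZ)
  ε-move, top X: go to s3, push ε → (s3, cdddddbddbd, XZ)
  read c, top X: go to s1, push XX → (s1, dddddbddbd, XXZ)
  ε-move, top X: go to s3, push ε → (s3, dddddbddbd, XZ)
  read d, top X: go to s1, push ε → (s1, ddddbddbd, Z)
  ε-move, top Z: go to s1, push XZ → (s1, ddddbddbd, XZ)
  ε-move, top X: go to s3, push ε → (s3, ddddbddbd, Z)
  read d, top Z: go to s1, push XXZ → (s1, dddbddbd, XXZ)
  ε-move, top X: go to s3, push ε → (s3, dddbddbd, XZ)
  read d, top X: go to s1, push ε → (s1, ddbddbd, Z)
  ε-move, top Z: go to s1, push XZ → (s1, ddbddbd, XZ)
  ε-move, top X: go to s3, push ε → (s3, ddbddbd, Z)
  read d, top Z: go to s1, push XXZ → (s1, dbddbd, XXZ)
  ε-move, top X: go to s3, push ε → (s3, dbddbd, XZ)
  read d, top X: go to s1, push ε → (s1, bddbd, Z)
  ε-move, top Z: go to s1, push XZ → (s1, bddbd, XZ)
  ε-move, top X: go to s3, push ε → (s3, bddbd, Z)
No transition for (s3, b, top Z); M blocks with input bddbd remaining.

stuck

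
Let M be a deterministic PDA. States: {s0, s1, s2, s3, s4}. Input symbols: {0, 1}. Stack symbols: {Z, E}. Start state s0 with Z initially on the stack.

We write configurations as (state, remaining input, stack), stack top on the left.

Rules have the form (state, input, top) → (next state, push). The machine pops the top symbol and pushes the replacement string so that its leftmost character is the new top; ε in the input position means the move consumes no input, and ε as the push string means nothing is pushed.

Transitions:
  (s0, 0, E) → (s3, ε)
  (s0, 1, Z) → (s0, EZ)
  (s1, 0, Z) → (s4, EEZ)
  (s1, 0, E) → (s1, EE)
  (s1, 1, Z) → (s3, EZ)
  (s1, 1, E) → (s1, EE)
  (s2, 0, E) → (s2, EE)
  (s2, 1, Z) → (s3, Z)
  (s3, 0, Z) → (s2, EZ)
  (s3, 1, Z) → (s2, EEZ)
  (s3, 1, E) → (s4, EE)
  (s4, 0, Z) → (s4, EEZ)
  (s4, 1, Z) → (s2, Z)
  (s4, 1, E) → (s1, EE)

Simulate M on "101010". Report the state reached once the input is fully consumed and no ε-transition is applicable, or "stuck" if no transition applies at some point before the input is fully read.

stuck

(s0, 101010, Z)
  read 1, top Z: go to s0, push EZ → (s0, 01010, EZ)
  read 0, top E: go to s3, push ε → (s3, 1010, Z)
  read 1, top Z: go to s2, push EEZ → (s2, 010, EEZ)
  read 0, top E: go to s2, push EE → (s2, 10, EEEZ)
No transition for (s2, 1, top E); M blocks with input 10 remaining.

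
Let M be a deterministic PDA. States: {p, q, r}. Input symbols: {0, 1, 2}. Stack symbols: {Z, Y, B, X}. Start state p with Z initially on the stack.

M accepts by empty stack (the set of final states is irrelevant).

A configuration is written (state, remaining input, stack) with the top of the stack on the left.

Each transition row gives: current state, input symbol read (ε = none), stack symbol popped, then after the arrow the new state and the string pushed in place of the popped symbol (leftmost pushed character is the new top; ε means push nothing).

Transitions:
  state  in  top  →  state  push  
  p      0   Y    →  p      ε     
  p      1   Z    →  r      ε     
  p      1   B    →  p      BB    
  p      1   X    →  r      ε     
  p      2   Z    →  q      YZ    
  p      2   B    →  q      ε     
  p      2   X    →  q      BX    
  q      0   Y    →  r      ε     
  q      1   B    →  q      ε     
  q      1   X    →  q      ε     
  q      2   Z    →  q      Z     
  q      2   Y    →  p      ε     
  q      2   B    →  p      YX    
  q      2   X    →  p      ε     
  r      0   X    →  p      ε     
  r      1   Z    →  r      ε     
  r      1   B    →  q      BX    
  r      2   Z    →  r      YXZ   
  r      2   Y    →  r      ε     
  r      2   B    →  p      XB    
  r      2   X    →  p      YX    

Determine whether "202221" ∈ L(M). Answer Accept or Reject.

Reject

(p, 202221, Z) ⊢ (q, 02221, YZ) ⊢ (r, 2221, Z) ⊢ (r, 221, YXZ) ⊢ (r, 21, XZ) ⊢ (p, 1, YXZ)
No transition applies at (p, 1, YXZ); input not fully consumed.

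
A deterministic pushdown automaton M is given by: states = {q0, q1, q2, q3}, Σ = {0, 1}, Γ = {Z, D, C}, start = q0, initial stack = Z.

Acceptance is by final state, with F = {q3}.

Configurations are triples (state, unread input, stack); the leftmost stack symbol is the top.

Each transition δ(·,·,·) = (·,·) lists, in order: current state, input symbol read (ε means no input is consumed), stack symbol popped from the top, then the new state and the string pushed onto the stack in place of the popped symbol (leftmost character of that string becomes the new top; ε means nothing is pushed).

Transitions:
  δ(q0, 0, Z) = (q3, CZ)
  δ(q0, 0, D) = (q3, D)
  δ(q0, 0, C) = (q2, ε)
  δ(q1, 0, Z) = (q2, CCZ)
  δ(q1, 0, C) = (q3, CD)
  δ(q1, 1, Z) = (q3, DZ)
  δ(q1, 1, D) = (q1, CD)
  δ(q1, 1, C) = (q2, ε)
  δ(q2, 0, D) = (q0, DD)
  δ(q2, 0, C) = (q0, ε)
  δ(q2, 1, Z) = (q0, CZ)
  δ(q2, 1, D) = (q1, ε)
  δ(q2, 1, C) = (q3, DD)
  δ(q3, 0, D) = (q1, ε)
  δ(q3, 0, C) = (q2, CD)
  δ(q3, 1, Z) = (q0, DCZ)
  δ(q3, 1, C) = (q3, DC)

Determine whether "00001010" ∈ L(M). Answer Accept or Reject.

Reject

(q0, 00001010, Z)
  read 0, top Z: go to q3, push CZ → (q3, 0001010, CZ)
  read 0, top C: go to q2, push CD → (q2, 001010, CDZ)
  read 0, top C: go to q0, push ε → (q0, 01010, DZ)
  read 0, top D: go to q3, push D → (q3, 1010, DZ)
No transition applies at (q3, 1010, DZ); input not fully consumed.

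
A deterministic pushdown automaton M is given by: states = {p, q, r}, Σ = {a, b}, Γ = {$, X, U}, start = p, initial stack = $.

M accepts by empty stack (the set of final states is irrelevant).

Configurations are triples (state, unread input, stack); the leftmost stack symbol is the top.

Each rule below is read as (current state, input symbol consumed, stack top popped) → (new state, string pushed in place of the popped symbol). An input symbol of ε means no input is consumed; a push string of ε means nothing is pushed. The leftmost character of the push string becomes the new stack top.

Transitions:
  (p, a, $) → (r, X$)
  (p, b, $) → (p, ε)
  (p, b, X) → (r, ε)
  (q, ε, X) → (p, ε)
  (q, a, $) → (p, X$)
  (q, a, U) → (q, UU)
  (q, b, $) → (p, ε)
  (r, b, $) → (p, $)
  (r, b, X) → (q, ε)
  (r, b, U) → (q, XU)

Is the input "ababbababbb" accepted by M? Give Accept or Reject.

Accept

(p, ababbababbb, $)
  read a, top $: go to r, push X$ → (r, babbababbb, X$)
  read b, top X: go to q, push ε → (q, abbababbb, $)
  read a, top $: go to p, push X$ → (p, bbababbb, X$)
  read b, top X: go to r, push ε → (r, bababbb, $)
  read b, top $: go to p, push $ → (p, ababbb, $)
  read a, top $: go to r, push X$ → (r, babbb, X$)
  read b, top X: go to q, push ε → (q, abbb, $)
  read a, top $: go to p, push X$ → (p, bbb, X$)
  read b, top X: go to r, push ε → (r, bb, $)
  read b, top $: go to p, push $ → (p, b, $)
  read b, top $: go to p, push ε → (p, ε, ε)
All input consumed and the stack is empty.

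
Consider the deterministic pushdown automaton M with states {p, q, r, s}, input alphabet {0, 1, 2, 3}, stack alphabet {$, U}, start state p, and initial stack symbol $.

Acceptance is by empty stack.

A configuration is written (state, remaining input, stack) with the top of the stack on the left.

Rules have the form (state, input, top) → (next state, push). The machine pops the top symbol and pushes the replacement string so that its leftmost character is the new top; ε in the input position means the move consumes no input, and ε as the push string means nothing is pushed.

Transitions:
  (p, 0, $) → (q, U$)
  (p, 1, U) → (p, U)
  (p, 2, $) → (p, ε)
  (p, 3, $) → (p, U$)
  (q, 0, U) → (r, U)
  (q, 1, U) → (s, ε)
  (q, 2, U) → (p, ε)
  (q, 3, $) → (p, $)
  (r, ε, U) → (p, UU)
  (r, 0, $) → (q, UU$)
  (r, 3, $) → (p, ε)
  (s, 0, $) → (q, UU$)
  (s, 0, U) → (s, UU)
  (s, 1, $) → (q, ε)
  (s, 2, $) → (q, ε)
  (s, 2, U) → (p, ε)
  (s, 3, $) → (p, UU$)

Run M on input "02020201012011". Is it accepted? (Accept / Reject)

Accept

(p, 02020201012011, $)
  read 0, top $: go to q, push U$ → (q, 2020201012011, U$)
  read 2, top U: go to p, push ε → (p, 020201012011, $)
  read 0, top $: go to q, push U$ → (q, 20201012011, U$)
  read 2, top U: go to p, push ε → (p, 0201012011, $)
  read 0, top $: go to q, push U$ → (q, 201012011, U$)
  read 2, top U: go to p, push ε → (p, 01012011, $)
  read 0, top $: go to q, push U$ → (q, 1012011, U$)
  read 1, top U: go to s, push ε → (s, 012011, $)
  read 0, top $: go to q, push UU$ → (q, 12011, UU$)
  read 1, top U: go to s, push ε → (s, 2011, U$)
  read 2, top U: go to p, push ε → (p, 011, $)
  read 0, top $: go to q, push U$ → (q, 11, U$)
  read 1, top U: go to s, push ε → (s, 1, $)
  read 1, top $: go to q, push ε → (q, ε, ε)
All input consumed and the stack is empty.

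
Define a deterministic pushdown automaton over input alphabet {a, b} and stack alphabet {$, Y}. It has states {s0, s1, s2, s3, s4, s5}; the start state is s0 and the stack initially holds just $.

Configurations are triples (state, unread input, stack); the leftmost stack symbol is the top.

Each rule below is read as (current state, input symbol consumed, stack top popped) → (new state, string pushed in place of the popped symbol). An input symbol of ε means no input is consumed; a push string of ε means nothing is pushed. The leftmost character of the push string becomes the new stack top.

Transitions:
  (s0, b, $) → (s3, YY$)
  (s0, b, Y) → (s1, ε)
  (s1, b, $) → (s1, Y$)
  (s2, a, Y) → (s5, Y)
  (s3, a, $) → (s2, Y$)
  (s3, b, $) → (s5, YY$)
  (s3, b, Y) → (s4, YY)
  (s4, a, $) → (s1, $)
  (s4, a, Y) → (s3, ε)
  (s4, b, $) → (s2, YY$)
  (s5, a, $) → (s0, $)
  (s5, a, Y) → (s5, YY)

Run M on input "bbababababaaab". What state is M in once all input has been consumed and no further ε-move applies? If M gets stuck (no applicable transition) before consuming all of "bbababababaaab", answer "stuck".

stuck

(s0, bbababababaaab, $)
  read b, top $: go to s3, push YY$ → (s3, bababababaaab, YY$)
  read b, top Y: go to s4, push YY → (s4, ababababaaab, YYY$)
  read a, top Y: go to s3, push ε → (s3, babababaaab, YY$)
  read b, top Y: go to s4, push YY → (s4, abababaaab, YYY$)
  read a, top Y: go to s3, push ε → (s3, bababaaab, YY$)
  read b, top Y: go to s4, push YY → (s4, ababaaab, YYY$)
  read a, top Y: go to s3, push ε → (s3, babaaab, YY$)
  read b, top Y: go to s4, push YY → (s4, abaaab, YYY$)
  read a, top Y: go to s3, push ε → (s3, baaab, YY$)
  read b, top Y: go to s4, push YY → (s4, aaab, YYY$)
  read a, top Y: go to s3, push ε → (s3, aab, YY$)
No transition for (s3, a, top Y); M blocks with input aab remaining.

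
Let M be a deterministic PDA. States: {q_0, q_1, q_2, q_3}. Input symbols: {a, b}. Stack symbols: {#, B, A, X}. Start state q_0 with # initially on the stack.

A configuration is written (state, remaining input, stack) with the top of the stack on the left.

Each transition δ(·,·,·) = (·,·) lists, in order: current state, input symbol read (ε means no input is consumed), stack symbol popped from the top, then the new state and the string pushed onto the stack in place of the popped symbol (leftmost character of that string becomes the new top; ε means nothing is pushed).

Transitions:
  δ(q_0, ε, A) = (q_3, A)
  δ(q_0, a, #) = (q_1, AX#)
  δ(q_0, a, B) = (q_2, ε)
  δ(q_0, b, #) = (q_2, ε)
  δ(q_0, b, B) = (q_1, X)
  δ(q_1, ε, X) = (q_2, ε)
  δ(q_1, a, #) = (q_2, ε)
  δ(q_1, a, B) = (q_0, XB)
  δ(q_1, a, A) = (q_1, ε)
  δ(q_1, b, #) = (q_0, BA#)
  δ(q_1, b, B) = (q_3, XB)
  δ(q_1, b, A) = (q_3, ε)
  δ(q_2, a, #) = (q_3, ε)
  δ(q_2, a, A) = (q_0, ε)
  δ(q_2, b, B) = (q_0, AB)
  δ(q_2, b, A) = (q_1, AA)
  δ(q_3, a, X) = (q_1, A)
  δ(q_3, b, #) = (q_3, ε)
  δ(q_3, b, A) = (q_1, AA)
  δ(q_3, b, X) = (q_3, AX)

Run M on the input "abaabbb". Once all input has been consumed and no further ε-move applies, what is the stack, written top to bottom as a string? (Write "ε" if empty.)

AA#

(q_0, abaabbb, #)
  read a, top #: go to q_1, push AX# → (q_1, baabbb, AX#)
  read b, top A: go to q_3, push ε → (q_3, aabbb, X#)
  read a, top X: go to q_1, push A → (q_1, abbb, A#)
  read a, top A: go to q_1, push ε → (q_1, bbb, #)
  read b, top #: go to q_0, push BA# → (q_0, bb, BA#)
  read b, top B: go to q_1, push X → (q_1, b, XA#)
  ε-move, top X: go to q_2, push ε → (q_2, b, A#)
  read b, top A: go to q_1, push AA → (q_1, ε, AA#)
All input consumed in state q_1 with stack AA#.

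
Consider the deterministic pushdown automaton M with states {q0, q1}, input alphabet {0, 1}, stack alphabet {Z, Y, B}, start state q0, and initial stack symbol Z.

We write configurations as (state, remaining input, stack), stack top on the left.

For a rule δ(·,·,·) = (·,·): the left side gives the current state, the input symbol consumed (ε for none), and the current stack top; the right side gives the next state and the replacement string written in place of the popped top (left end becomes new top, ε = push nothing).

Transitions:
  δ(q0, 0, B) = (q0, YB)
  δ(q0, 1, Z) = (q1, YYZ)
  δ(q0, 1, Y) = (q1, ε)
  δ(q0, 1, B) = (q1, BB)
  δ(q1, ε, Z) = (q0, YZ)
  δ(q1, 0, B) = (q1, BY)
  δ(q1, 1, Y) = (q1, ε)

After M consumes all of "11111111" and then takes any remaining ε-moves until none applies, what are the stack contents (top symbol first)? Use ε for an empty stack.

YZ

(q0, 11111111, Z) ⊢ (q1, 1111111, YYZ) ⊢ (q1, 111111, YZ) ⊢ (q1, 11111, Z) ⊢ (q0, 11111, YZ) ⊢ (q1, 1111, Z) ⊢ (q0, 1111, YZ) ⊢ (q1, 111, Z) ⊢ (q0, 111, YZ) ⊢ (q1, 11, Z) ⊢ (q0, 11, YZ) ⊢ (q1, 1, Z) ⊢ (q0, 1, YZ) ⊢ (q1, ε, Z) ⊢ (q0, ε, YZ)
All input consumed in state q0 with stack YZ.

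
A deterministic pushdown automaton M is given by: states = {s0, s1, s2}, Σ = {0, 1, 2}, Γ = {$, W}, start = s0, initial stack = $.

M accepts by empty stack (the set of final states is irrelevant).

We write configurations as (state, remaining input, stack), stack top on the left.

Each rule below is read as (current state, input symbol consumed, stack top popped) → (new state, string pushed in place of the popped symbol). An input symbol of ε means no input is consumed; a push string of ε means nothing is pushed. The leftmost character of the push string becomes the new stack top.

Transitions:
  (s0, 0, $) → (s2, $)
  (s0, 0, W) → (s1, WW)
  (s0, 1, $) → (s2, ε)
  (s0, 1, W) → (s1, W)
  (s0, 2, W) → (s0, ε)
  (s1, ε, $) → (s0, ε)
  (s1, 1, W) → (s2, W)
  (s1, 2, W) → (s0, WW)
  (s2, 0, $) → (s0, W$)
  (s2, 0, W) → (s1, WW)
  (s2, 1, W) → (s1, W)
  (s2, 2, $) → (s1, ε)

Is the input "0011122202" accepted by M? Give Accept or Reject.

(s0, 0011122202, $)
  read 0, top $: go to s2, push $ → (s2, 011122202, $)
  read 0, top $: go to s0, push W$ → (s0, 11122202, W$)
  read 1, top W: go to s1, push W → (s1, 1122202, W$)
  read 1, top W: go to s2, push W → (s2, 122202, W$)
  read 1, top W: go to s1, push W → (s1, 22202, W$)
  read 2, top W: go to s0, push WW → (s0, 2202, WW$)
  read 2, top W: go to s0, push ε → (s0, 202, W$)
  read 2, top W: go to s0, push ε → (s0, 02, $)
  read 0, top $: go to s2, push $ → (s2, 2, $)
  read 2, top $: go to s1, push ε → (s1, ε, ε)
All input consumed and the stack is empty.

Accept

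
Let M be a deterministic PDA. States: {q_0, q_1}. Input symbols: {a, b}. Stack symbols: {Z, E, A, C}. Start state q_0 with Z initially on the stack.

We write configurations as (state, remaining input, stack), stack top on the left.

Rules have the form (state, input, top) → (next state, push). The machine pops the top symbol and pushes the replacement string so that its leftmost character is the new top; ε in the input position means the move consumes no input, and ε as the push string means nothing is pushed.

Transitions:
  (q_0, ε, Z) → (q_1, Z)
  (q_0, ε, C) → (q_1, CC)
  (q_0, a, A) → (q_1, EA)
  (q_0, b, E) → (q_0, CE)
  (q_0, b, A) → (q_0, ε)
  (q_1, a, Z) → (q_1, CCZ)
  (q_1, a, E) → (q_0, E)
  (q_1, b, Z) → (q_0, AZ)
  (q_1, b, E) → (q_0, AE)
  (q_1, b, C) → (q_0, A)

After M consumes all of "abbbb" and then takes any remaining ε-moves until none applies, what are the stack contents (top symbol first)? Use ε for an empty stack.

(q_0, abbbb, Z) ⊢ (q_1, abbbb, Z) ⊢ (q_1, bbbb, CCZ) ⊢ (q_0, bbb, ACZ) ⊢ (q_0, bb, CZ) ⊢ (q_1, bb, CCZ) ⊢ (q_0, b, ACZ) ⊢ (q_0, ε, CZ) ⊢ (q_1, ε, CCZ)
All input consumed in state q_1 with stack CCZ.

CCZ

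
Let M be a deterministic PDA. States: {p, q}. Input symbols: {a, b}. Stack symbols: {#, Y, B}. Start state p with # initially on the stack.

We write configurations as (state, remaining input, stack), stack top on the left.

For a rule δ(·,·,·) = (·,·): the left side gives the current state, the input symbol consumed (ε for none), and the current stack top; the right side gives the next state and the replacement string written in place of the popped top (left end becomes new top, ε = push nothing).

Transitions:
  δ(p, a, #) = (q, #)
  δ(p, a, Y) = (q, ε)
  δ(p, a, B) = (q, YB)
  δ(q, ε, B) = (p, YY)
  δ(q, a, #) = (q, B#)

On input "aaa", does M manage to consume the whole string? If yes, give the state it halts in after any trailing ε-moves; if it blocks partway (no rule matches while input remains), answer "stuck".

(p, aaa, #)
  read a, top #: go to q, push # → (q, aa, #)
  read a, top #: go to q, push B# → (q, a, B#)
  ε-move, top B: go to p, push YY → (p, a, YY#)
  read a, top Y: go to q, push ε → (q, ε, Y#)
All input consumed; M is in state q.

q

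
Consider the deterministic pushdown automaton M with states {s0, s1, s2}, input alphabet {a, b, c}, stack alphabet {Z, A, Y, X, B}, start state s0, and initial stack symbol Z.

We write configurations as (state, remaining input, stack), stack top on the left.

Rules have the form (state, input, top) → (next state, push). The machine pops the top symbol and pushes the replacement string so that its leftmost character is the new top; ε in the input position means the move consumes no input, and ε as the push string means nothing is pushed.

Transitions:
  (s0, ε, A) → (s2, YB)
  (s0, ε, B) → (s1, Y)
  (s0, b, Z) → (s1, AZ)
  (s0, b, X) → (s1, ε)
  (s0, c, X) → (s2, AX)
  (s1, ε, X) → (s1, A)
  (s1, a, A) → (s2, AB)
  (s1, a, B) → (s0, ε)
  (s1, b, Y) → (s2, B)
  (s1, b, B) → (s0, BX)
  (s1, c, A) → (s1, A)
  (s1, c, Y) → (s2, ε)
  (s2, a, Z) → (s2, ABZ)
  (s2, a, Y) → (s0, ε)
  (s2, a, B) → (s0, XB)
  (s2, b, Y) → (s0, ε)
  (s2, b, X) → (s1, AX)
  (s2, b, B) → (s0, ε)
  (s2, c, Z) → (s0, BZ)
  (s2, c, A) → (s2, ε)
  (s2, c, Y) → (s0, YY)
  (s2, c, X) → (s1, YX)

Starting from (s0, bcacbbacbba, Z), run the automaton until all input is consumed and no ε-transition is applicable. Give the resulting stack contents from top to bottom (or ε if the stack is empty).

(s0, bcacbbacbba, Z)
  read b, top Z: go to s1, push AZ → (s1, cacbbacbba, AZ)
  read c, top A: go to s1, push A → (s1, acbbacbba, AZ)
  read a, top A: go to s2, push AB → (s2, cbbacbba, ABZ)
  read c, top A: go to s2, push ε → (s2, bbacbba, BZ)
  read b, top B: go to s0, push ε → (s0, bacbba, Z)
  read b, top Z: go to s1, push AZ → (s1, acbba, AZ)
  read a, top A: go to s2, push AB → (s2, cbba, ABZ)
  read c, top A: go to s2, push ε → (s2, bba, BZ)
  read b, top B: go to s0, push ε → (s0, ba, Z)
  read b, top Z: go to s1, push AZ → (s1, a, AZ)
  read a, top A: go to s2, push AB → (s2, ε, ABZ)
All input consumed in state s2 with stack ABZ.

ABZ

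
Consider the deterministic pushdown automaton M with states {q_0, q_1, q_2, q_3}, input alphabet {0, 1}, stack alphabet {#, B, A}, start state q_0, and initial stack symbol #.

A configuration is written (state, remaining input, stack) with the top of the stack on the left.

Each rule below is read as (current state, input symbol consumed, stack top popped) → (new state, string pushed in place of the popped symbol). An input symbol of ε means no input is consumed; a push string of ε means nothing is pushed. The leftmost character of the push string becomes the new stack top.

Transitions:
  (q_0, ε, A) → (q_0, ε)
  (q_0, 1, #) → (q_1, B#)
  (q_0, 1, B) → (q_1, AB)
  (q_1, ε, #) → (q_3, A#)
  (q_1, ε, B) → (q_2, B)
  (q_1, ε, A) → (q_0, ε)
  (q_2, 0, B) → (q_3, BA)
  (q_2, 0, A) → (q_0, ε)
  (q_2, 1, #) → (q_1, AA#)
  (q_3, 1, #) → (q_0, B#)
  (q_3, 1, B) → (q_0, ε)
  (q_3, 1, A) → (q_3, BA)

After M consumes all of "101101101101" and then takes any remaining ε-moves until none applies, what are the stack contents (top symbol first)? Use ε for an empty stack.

(q_0, 101101101101, #)
  read 1, top #: go to q_1, push B# → (q_1, 01101101101, B#)
  ε-move, top B: go to q_2, push B → (q_2, 01101101101, B#)
  read 0, top B: go to q_3, push BA → (q_3, 1101101101, BA#)
  read 1, top B: go to q_0, push ε → (q_0, 101101101, A#)
  ε-move, top A: go to q_0, push ε → (q_0, 101101101, #)
  read 1, top #: go to q_1, push B# → (q_1, 01101101, B#)
  ε-move, top B: go to q_2, push B → (q_2, 01101101, B#)
  read 0, top B: go to q_3, push BA → (q_3, 1101101, BA#)
  read 1, top B: go to q_0, push ε → (q_0, 101101, A#)
  ε-move, top A: go to q_0, push ε → (q_0, 101101, #)
  read 1, top #: go to q_1, push B# → (q_1, 01101, B#)
  ε-move, top B: go to q_2, push B → (q_2, 01101, B#)
  read 0, top B: go to q_3, push BA → (q_3, 1101, BA#)
  read 1, top B: go to q_0, push ε → (q_0, 101, A#)
  ε-move, top A: go to q_0, push ε → (q_0, 101, #)
  read 1, top #: go to q_1, push B# → (q_1, 01, B#)
  ε-move, top B: go to q_2, push B → (q_2, 01, B#)
  read 0, top B: go to q_3, push BA → (q_3, 1, BA#)
  read 1, top B: go to q_0, push ε → (q_0, ε, A#)
  ε-move, top A: go to q_0, push ε → (q_0, ε, #)
All input consumed in state q_0 with stack #.

#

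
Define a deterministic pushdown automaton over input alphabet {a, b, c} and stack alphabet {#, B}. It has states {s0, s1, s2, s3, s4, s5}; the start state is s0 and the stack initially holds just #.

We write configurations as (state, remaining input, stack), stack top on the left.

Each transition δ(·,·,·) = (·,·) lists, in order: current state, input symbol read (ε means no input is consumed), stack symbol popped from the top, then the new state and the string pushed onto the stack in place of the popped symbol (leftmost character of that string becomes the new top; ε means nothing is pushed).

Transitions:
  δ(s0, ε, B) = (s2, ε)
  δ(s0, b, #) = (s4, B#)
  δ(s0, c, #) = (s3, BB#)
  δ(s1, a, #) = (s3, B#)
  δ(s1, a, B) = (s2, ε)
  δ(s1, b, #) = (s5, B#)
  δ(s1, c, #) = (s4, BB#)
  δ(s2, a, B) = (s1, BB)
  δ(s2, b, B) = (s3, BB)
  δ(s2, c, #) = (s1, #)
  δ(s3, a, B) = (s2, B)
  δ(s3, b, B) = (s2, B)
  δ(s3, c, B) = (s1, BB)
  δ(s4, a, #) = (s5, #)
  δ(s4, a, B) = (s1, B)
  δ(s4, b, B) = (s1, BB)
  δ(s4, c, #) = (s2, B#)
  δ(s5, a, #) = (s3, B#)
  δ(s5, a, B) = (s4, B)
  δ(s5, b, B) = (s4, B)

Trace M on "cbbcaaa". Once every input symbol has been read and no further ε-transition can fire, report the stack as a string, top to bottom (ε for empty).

(s0, cbbcaaa, #)
  read c, top #: go to s3, push BB# → (s3, bbcaaa, BB#)
  read b, top B: go to s2, push B → (s2, bcaaa, BB#)
  read b, top B: go to s3, push BB → (s3, caaa, BBB#)
  read c, top B: go to s1, push BB → (s1, aaa, BBBB#)
  read a, top B: go to s2, push ε → (s2, aa, BBB#)
  read a, top B: go to s1, push BB → (s1, a, BBBB#)
  read a, top B: go to s2, push ε → (s2, ε, BBB#)
All input consumed in state s2 with stack BBB#.

BBB#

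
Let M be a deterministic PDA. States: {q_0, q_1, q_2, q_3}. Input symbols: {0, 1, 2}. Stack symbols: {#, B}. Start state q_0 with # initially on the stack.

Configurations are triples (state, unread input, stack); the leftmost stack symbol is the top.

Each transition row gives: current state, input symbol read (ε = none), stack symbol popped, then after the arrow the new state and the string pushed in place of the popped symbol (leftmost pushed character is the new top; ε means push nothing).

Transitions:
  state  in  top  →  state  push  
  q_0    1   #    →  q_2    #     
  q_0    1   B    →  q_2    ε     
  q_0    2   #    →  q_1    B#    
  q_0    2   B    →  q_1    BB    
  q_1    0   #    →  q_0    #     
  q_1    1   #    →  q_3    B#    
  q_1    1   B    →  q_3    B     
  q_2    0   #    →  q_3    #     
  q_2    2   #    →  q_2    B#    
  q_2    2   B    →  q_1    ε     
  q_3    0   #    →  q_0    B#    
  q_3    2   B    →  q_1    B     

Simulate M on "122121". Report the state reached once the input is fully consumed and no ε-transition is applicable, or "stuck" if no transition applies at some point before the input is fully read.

(q_0, 122121, #)
  read 1, top #: go to q_2, push # → (q_2, 22121, #)
  read 2, top #: go to q_2, push B# → (q_2, 2121, B#)
  read 2, top B: go to q_1, push ε → (q_1, 121, #)
  read 1, top #: go to q_3, push B# → (q_3, 21, B#)
  read 2, top B: go to q_1, push B → (q_1, 1, B#)
  read 1, top B: go to q_3, push B → (q_3, ε, B#)
All input consumed; M is in state q_3.

q_3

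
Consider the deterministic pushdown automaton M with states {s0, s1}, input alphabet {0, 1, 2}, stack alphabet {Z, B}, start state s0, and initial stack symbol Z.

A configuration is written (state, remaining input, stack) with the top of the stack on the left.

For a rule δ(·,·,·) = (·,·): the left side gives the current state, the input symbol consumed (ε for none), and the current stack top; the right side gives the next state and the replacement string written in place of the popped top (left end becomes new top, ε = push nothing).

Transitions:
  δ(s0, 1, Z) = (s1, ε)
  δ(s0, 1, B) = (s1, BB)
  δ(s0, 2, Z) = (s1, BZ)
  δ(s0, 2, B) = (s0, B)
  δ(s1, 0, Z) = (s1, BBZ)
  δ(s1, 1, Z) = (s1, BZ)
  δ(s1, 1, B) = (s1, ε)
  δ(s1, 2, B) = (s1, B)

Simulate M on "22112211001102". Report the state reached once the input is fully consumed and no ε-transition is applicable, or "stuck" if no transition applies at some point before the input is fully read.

stuck

(s0, 22112211001102, Z)
  read 2, top Z: go to s1, push BZ → (s1, 2112211001102, BZ)
  read 2, top B: go to s1, push B → (s1, 112211001102, BZ)
  read 1, top B: go to s1, push ε → (s1, 12211001102, Z)
  read 1, top Z: go to s1, push BZ → (s1, 2211001102, BZ)
  read 2, top B: go to s1, push B → (s1, 211001102, BZ)
  read 2, top B: go to s1, push B → (s1, 11001102, BZ)
  read 1, top B: go to s1, push ε → (s1, 1001102, Z)
  read 1, top Z: go to s1, push BZ → (s1, 001102, BZ)
No transition for (s1, 0, top B); M blocks with input 001102 remaining.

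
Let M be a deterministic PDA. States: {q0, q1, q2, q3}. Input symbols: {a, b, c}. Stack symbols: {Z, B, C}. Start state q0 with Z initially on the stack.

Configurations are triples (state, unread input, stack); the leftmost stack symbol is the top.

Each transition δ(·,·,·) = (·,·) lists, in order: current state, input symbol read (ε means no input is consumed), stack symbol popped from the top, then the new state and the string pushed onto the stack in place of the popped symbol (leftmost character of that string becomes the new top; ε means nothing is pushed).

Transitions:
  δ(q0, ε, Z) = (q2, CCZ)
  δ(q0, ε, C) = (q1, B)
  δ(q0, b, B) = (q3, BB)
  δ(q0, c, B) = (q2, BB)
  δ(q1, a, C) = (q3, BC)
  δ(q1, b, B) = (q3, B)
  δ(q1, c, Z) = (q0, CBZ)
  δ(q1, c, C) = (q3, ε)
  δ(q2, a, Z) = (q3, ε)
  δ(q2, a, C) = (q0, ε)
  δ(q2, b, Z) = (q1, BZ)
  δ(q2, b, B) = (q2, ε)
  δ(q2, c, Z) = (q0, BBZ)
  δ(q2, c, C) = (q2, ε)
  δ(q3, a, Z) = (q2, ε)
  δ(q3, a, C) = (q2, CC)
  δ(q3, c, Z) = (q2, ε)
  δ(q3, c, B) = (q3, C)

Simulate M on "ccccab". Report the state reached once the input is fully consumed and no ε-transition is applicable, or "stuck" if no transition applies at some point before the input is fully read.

stuck

(q0, ccccab, Z) ⊢ (q2, ccccab, CCZ) ⊢ (q2, cccab, CZ) ⊢ (q2, ccab, Z) ⊢ (q0, cab, BBZ) ⊢ (q2, ab, BBBZ)
No transition for (q2, a, top B); M blocks with input ab remaining.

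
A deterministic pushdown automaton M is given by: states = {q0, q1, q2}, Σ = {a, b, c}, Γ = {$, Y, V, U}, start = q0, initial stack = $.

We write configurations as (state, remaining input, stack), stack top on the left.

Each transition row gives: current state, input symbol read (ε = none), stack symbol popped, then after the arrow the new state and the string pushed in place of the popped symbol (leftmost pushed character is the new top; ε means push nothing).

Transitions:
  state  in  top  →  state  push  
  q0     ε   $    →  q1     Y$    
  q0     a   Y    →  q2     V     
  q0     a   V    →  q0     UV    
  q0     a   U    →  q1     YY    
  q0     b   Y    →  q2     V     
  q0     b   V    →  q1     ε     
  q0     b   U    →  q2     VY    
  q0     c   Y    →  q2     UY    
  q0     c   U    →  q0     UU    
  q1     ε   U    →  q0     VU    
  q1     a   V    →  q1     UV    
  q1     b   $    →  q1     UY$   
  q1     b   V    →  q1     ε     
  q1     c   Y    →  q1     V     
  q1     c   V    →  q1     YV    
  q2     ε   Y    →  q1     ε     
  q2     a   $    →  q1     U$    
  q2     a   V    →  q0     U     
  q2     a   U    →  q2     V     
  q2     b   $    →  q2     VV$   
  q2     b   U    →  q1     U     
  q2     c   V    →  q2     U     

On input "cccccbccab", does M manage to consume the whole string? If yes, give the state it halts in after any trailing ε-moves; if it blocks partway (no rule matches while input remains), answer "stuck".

q0

(q0, cccccbccab, $) ⊢ (q1, cccccbccab, Y$) ⊢ (q1, ccccbccab, V$) ⊢ (q1, cccbccab, YV$) ⊢ (q1, ccbccab, VV$) ⊢ (q1, cbccab, YVV$) ⊢ (q1, bccab, VVV$) ⊢ (q1, ccab, VV$) ⊢ (q1, cab, YVV$) ⊢ (q1, ab, VVV$) ⊢ (q1, b, UVVV$) ⊢ (q0, b, VUVVV$) ⊢ (q1, ε, UVVV$) ⊢ (q0, ε, VUVVV$)
All input consumed; M is in state q0.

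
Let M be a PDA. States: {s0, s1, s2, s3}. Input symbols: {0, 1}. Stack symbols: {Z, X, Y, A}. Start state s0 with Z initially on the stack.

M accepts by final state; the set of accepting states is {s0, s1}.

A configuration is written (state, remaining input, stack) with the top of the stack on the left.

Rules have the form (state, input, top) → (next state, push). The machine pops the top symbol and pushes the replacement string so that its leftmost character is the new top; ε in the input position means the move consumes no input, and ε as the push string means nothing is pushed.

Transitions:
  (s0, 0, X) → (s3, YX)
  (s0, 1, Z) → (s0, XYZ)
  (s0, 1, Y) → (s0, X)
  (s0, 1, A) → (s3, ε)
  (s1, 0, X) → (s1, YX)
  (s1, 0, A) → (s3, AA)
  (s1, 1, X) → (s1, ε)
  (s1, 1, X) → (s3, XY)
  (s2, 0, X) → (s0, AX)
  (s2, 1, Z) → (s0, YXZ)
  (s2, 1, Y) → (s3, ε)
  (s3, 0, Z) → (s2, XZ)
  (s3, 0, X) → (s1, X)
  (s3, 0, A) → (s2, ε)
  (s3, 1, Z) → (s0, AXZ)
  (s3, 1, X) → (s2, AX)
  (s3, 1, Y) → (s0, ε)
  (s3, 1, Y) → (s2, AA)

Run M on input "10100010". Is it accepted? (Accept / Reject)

No computation consumes all input and reaches a final state.

Reject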